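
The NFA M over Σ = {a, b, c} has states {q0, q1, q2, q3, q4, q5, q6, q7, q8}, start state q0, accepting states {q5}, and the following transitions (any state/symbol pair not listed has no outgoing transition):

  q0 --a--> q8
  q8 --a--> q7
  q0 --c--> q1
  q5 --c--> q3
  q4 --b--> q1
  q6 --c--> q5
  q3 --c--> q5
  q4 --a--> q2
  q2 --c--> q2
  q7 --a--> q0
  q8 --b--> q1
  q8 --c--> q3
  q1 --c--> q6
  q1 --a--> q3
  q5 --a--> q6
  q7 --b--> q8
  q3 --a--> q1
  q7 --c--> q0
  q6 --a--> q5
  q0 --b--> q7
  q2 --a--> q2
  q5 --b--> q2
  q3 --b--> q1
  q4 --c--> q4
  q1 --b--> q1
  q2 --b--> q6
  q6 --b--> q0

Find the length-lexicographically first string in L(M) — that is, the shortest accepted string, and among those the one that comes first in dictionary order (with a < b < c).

A breadth-first search from q0 reaches an accepting state first via the path q0 → q8 → q3 → q5 on input acc.
No string of length < 3 is accepted (BFS exhausts all shorter strings without reaching an accepting state), and acc is the lexicographically least accepting string of length 3.

acc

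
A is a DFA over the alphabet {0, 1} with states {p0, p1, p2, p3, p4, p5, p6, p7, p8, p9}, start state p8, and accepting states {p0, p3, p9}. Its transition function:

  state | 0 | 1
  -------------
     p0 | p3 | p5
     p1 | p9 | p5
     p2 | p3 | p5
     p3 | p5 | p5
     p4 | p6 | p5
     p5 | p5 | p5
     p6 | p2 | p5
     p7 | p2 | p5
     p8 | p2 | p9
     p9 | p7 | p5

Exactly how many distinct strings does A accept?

The useful subgraph on states {p2, p3, p7, p8, p9} is acyclic, so L(A) is finite; the longest accepting path visits 5 useful states, giving maximum string length 4.
Counting accepting paths from p8 by length: 1 of length 1, 1 of length 2, 1 of length 4. Total 3.

3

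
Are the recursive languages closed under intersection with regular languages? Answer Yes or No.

A regular language is decidable (simulate its DFA), so run that check and the decider for L and accept iff both accept; everything halts.
So the recursive languages are closed under intersection with a regular language.

Yes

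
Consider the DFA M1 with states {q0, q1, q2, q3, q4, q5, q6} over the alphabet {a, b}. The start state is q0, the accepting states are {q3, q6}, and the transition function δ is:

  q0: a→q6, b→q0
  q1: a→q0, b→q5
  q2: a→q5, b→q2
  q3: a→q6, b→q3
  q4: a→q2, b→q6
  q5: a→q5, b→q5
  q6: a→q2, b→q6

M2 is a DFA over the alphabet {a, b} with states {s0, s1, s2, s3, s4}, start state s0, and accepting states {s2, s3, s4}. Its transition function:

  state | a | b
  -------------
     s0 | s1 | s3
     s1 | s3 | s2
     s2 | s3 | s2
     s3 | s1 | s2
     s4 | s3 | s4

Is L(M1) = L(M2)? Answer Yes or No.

No

The string a is accepted by M1 but rejected by M2.
So L(M1) ≠ L(M2).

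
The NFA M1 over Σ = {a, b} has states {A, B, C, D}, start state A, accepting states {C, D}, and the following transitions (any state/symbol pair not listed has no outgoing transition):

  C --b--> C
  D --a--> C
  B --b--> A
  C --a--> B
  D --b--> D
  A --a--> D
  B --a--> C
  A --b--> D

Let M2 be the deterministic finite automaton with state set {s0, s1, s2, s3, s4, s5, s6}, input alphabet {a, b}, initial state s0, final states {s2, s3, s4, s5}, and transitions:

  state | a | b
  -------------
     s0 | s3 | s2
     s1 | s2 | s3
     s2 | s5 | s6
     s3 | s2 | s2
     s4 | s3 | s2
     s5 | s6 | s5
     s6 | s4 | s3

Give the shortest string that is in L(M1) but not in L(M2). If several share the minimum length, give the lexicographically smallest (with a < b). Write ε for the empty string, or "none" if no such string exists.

bb

The string bb is accepted by M1 but not by M2.
No shorter string lies in the difference, and bb is the lexicographically first length-2 string in L(M1) \ L(M2).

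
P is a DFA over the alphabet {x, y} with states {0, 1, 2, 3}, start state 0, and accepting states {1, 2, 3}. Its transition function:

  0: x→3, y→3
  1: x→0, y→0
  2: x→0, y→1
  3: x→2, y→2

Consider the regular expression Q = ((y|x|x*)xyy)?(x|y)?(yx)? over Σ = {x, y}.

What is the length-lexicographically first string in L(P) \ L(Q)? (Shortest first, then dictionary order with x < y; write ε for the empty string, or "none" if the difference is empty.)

xx

The string xx is accepted by P but not by Q.
No shorter string lies in the difference, and xx is the lexicographically first length-2 string in L(P) \ L(Q).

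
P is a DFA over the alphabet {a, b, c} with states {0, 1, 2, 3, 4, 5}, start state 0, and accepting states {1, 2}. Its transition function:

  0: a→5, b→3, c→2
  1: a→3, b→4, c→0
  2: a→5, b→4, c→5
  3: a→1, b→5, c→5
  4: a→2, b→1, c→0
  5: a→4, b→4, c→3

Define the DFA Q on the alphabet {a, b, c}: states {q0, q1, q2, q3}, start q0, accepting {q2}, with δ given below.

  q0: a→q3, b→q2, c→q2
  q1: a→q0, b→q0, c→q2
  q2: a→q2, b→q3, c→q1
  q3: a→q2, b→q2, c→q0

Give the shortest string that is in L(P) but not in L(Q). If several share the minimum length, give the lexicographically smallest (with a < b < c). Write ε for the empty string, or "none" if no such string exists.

aab

The string aab is accepted by P but not by Q.
No shorter string lies in the difference, and aab is the lexicographically first length-3 string in L(P) \ L(Q).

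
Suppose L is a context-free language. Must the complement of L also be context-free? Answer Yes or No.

No

CFLs are closed under union, so if they were also closed under complement they would be closed under intersection by De Morgan (L₁ ∩ L₂ is the complement of the union of the complements). But {aⁿbⁿcᵐ} ∩ {aᵐbⁿcⁿ} = {aⁿbⁿcⁿ} is not context-free although both operands are.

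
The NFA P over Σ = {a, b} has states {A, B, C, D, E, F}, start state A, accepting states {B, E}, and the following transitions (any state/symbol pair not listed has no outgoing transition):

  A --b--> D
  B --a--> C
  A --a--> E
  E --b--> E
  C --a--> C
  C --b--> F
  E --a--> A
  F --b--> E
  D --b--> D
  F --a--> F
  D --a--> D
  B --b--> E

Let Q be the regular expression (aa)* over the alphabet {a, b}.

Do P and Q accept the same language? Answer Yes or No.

The string a is accepted by P but rejected by Q.
So L(P) ≠ L(Q).

No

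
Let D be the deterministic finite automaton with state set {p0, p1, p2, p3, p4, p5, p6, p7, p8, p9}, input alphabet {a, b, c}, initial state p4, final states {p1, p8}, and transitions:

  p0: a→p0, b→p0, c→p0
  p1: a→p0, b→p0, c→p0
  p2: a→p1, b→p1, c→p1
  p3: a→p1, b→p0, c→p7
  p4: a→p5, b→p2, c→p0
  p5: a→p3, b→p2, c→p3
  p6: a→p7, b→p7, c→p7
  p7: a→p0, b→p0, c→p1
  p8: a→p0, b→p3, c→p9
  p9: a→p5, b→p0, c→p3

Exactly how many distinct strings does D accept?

The useful subgraph on states {p1, p2, p3, p4, p5, p7} is acyclic, so L(D) is finite; the longest accepting path visits 5 useful states, giving maximum string length 4.
Counting accepting paths from p4 by length: 3 of length 2, 5 of length 3, 2 of length 4. Total 10.

10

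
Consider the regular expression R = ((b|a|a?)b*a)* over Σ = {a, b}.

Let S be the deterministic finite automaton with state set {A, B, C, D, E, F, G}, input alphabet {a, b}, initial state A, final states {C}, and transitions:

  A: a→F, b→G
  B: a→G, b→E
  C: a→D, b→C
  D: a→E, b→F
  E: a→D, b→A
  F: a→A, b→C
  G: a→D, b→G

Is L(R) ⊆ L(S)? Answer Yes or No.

The empty string ε is in L(R) but not in L(S).
So L(R) ⊄ L(S).

No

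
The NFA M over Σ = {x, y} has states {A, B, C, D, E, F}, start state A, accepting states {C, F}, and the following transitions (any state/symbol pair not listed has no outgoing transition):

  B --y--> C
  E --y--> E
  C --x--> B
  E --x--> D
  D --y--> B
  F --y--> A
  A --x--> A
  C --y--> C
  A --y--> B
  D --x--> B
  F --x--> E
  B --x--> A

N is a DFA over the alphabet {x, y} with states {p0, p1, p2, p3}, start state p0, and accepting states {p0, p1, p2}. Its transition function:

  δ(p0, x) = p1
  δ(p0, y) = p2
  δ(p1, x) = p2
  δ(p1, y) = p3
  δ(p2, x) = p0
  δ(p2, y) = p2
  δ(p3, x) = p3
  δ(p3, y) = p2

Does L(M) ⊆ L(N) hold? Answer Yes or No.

Yes

Exploring the product automaton M × N from the start pair (A, p0), following both machines on each input symbol, reaches 8 state pairs: (A, p0), (A, p1), (B, p2), (A, p2), (B, p3), (C, p2), (A, p3), (B, p0).
M accepts in {C, F} and N accepts in {p0, p1, p2}. The reachable pairs whose M-component is accepting are (C, p2); in each of them the N-component is accepting too, so the product for L(M) \ L(N) (M-component accepting, N-component rejecting) has no reachable accepting pair and the difference is empty.
Hence every string in L(M) is also in L(N).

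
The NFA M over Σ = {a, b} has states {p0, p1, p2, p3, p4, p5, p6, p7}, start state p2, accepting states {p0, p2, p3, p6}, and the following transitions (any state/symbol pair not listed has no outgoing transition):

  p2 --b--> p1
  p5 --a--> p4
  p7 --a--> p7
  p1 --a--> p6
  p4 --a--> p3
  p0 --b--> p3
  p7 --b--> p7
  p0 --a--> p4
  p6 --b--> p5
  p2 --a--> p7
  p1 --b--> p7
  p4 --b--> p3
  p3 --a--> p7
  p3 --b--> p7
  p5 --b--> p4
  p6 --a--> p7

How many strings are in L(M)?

6

The useful subgraph on states {p1, p2, p3, p4, p5, p6} is acyclic, so L(M) is finite; the longest accepting path visits 6 useful states, giving maximum string length 5.
Counting accepting paths from p2 by length: 1 of length 0, 1 of length 2, 4 of length 5. Total 6.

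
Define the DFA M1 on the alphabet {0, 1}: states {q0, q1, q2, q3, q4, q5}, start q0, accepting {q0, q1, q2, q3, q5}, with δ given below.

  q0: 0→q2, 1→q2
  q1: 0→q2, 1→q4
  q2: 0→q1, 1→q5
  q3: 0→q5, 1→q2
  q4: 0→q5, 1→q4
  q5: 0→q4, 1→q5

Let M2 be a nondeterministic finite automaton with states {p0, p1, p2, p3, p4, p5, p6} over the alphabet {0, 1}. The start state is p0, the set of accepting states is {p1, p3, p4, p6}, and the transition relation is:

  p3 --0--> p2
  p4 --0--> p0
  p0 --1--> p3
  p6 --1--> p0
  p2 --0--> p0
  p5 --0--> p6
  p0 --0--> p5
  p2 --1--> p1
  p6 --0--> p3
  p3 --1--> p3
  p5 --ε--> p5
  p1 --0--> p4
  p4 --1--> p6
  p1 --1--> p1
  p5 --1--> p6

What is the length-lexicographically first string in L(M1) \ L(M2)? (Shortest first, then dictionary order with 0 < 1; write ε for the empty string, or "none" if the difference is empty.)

The empty string ε is accepted by M1 but not by M2.
Since ε is the unique shortest string, it is the required witness.

ε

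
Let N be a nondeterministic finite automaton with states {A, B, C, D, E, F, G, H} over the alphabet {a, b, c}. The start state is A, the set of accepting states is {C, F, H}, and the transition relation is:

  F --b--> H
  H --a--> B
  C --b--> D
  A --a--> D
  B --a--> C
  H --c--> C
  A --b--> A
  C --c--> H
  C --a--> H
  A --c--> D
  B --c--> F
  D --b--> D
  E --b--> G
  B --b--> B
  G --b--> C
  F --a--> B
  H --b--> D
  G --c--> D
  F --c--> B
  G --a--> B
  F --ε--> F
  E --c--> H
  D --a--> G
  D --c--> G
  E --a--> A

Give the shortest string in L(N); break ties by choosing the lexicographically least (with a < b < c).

A breadth-first search from A reaches an accepting state first via the path A → D → G → C on input aab.
No string of length < 3 is accepted (BFS exhausts all shorter strings without reaching an accepting state), and aab is the lexicographically least accepting string of length 3.

aab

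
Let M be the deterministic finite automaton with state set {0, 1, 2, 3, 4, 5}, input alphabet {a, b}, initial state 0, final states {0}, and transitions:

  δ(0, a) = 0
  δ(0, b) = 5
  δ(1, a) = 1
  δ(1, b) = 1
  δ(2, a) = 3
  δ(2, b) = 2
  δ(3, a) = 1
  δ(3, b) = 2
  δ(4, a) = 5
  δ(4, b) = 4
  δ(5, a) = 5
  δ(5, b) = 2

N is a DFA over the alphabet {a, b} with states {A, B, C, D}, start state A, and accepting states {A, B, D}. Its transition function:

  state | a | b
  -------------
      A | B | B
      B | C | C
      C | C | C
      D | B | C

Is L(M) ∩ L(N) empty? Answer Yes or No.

No

The empty string ε is accepted by both M and N.
Hence L(M) ∩ L(N) ≠ ∅.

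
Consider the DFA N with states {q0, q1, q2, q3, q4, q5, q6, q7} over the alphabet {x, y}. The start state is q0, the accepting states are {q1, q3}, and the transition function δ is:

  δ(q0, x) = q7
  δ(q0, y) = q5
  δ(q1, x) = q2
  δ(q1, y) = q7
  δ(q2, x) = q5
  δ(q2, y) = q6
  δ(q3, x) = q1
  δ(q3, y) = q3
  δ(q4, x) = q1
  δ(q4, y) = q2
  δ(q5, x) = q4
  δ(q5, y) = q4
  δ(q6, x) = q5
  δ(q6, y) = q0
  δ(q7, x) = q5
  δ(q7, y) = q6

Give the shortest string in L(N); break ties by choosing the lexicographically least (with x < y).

yxx

A breadth-first search from q0 reaches an accepting state first via the path q0 → q5 → q4 → q1 on input yxx.
No string of length < 3 is accepted (BFS exhausts all shorter strings without reaching an accepting state), and yxx is the lexicographically least accepting string of length 3.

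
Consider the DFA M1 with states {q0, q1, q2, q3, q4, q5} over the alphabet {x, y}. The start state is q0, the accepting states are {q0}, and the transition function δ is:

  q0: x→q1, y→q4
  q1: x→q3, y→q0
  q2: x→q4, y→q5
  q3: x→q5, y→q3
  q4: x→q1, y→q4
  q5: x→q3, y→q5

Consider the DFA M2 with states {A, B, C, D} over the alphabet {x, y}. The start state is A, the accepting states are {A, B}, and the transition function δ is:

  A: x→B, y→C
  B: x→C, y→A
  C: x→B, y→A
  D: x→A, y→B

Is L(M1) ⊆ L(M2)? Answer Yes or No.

Yes

Exploring the product automaton M1 × M2 from the start pair (q0, A), following both machines on each input symbol, reaches 10 state pairs: (q0, A), (q1, B), (q4, C), (q3, C), (q4, A), (q5, B), (q3, A), (q5, A), (q3, B), (q5, C).
M1 accepts in {q0} and M2 accepts in {A, B}. The reachable pairs whose M1-component is accepting are (q0, A); in each of them the M2-component is accepting too, so the product for L(M1) \ L(M2) (M1-component accepting, M2-component rejecting) has no reachable accepting pair and the difference is empty.
Hence every string in L(M1) is also in L(M2).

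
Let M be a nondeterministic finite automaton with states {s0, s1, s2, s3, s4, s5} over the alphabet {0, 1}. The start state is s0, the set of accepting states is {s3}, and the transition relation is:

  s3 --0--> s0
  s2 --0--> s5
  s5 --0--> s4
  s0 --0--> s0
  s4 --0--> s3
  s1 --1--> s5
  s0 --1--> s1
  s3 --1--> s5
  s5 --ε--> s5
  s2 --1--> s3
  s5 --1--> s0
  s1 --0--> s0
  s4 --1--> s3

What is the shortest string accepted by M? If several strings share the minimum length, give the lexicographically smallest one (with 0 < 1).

1100

A breadth-first search from s0 reaches an accepting state first via the path s0 → s1 → s5 → s4 → s3 on input 1100.
No string of length < 4 is accepted (BFS exhausts all shorter strings without reaching an accepting state), and 1100 is the lexicographically least accepting string of length 4.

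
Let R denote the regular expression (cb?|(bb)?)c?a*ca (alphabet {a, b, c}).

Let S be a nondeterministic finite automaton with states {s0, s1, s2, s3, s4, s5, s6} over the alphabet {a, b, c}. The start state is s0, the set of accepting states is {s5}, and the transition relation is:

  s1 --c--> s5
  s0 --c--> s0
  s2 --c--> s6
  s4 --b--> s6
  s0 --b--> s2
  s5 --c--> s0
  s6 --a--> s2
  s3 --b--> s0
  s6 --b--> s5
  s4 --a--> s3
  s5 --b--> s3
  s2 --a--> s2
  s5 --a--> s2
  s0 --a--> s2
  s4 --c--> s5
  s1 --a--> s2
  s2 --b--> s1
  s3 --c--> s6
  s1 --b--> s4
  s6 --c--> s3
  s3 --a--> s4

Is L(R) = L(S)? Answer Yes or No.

The string ca is accepted by R but rejected by S.
So L(R) ≠ L(S).

No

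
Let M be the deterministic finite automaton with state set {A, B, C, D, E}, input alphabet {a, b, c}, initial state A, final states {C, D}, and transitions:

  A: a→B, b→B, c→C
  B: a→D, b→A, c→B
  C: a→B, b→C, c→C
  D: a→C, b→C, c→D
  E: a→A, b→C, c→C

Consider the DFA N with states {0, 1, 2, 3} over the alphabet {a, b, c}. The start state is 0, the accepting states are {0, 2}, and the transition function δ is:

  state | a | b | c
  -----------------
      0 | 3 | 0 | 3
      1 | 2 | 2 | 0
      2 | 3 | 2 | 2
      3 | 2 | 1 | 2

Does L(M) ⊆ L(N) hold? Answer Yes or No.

No

The string c is in L(M) but not in L(N).
So L(M) ⊄ L(N).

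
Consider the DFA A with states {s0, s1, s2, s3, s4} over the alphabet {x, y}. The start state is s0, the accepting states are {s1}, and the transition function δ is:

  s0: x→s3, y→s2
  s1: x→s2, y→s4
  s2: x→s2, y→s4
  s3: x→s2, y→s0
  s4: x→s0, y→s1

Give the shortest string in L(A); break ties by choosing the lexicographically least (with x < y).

yyy

A breadth-first search from s0 reaches an accepting state first via the path s0 → s2 → s4 → s1 on input yyy.
No string of length < 3 is accepted (BFS exhausts all shorter strings without reaching an accepting state), and yyy is the lexicographically least accepting string of length 3.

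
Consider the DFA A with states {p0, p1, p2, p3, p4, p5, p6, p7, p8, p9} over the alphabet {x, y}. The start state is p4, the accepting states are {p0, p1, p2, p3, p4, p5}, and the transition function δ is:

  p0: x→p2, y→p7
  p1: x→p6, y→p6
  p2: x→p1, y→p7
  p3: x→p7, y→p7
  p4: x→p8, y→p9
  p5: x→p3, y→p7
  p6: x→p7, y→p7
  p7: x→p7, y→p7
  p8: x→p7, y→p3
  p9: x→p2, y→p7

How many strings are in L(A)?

4

The useful subgraph on states {p1, p2, p3, p4, p8, p9} is acyclic, so L(A) is finite; the longest accepting path visits 4 useful states, giving maximum string length 3.
Counting accepting paths from p4 by length: 1 of length 0, 2 of length 2, 1 of length 3. Total 4.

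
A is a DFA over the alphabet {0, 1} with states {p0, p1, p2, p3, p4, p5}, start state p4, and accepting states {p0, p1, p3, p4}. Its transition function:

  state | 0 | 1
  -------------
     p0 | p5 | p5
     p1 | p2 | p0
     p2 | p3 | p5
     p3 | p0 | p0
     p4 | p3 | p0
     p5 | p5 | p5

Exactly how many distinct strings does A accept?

5

The useful subgraph on states {p0, p3, p4} is acyclic, so L(A) is finite; the longest accepting path visits 3 useful states, giving maximum string length 2.
Counting accepting paths from p4 by length: 1 of length 0, 2 of length 1, 2 of length 2. Total 5.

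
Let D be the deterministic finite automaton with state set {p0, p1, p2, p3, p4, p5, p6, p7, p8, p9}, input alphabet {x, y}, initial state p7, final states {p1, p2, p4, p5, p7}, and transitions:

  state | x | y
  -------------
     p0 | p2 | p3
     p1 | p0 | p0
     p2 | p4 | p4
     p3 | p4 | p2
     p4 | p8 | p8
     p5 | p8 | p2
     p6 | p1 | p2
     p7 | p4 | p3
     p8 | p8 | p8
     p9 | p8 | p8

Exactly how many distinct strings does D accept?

6

The useful subgraph on states {p2, p3, p4, p7} is acyclic, so L(D) is finite; the longest accepting path visits 4 useful states, giving maximum string length 3.
Counting accepting paths from p7 by length: 1 of length 0, 1 of length 1, 2 of length 2, 2 of length 3. Total 6.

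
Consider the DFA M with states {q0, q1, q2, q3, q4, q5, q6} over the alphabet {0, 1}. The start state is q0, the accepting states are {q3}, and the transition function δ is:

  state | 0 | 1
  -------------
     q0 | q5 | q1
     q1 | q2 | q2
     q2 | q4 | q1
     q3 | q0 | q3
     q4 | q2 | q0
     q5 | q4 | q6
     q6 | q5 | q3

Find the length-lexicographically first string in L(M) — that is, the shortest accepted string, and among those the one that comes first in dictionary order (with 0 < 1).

A breadth-first search from q0 reaches an accepting state first via the path q0 → q5 → q6 → q3 on input 011.
No string of length < 3 is accepted (BFS exhausts all shorter strings without reaching an accepting state), and 011 is the lexicographically least accepting string of length 3.

011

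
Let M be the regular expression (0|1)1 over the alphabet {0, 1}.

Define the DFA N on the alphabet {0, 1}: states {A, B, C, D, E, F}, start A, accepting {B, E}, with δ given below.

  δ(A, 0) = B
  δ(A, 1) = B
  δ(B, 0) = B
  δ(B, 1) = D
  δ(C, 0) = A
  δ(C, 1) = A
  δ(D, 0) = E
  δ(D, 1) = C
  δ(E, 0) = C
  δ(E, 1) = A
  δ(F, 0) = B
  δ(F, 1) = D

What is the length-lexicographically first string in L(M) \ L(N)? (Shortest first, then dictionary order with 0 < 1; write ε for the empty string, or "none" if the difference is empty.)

01

The string 01 is accepted by M but not by N.
No shorter string lies in the difference, and 01 is the lexicographically first length-2 string in L(M) \ L(N).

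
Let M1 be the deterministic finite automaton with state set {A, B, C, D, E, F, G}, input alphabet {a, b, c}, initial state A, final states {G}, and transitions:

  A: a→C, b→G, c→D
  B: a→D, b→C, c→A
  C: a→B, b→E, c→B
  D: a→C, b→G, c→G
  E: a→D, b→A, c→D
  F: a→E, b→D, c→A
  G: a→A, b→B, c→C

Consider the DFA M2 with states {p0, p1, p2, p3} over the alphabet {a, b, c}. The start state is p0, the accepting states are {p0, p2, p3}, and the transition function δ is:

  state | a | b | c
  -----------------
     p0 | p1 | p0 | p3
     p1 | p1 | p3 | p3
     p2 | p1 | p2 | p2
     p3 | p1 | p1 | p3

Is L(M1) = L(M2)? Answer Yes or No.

The string cb is accepted by M1 but rejected by M2.
So L(M1) ≠ L(M2).

No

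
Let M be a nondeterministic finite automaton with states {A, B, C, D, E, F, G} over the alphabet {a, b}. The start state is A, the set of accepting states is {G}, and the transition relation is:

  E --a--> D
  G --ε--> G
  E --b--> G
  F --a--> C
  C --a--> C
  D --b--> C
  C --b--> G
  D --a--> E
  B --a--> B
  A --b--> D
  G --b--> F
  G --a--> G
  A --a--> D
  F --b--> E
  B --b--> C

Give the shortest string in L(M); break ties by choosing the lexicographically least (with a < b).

A breadth-first search from A reaches an accepting state first via the path A → D → E → G on input aab.
No string of length < 3 is accepted (BFS exhausts all shorter strings without reaching an accepting state), and aab is the lexicographically least accepting string of length 3.

aab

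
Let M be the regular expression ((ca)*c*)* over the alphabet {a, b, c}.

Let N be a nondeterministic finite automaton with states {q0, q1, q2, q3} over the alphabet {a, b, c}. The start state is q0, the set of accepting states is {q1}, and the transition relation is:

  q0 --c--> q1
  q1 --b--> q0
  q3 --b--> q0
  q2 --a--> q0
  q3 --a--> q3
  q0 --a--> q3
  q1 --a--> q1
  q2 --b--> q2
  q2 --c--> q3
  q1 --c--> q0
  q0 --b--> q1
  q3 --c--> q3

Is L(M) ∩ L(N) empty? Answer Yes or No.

The string c is accepted by both M and N.
Hence L(M) ∩ L(N) ≠ ∅.

No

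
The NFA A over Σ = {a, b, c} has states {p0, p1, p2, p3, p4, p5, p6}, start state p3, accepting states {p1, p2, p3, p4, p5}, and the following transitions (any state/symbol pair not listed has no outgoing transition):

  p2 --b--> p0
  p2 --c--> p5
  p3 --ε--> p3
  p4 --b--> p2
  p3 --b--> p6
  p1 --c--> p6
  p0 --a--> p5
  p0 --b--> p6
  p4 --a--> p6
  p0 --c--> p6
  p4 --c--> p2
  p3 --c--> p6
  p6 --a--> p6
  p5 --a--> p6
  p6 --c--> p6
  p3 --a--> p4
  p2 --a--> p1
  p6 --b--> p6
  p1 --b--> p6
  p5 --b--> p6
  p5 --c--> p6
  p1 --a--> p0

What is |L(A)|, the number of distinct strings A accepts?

The useful subgraph on states {p0, p1, p2, p3, p4, p5} is acyclic, so L(A) is finite; the longest accepting path visits 6 useful states, giving maximum string length 5.
Counting accepting paths from p3 by length: 1 of length 0, 1 of length 1, 2 of length 2, 4 of length 3, 2 of length 4, 2 of length 5. Total 12.

12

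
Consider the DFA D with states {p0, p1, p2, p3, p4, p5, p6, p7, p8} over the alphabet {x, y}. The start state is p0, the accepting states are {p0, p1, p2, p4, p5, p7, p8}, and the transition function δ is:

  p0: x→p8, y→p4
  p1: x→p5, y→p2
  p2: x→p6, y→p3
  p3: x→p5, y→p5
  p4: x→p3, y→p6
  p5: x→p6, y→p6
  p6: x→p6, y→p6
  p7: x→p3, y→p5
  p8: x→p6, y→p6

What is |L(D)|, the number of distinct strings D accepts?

The useful subgraph on states {p0, p3, p4, p5, p8} is acyclic, so L(D) is finite; the longest accepting path visits 4 useful states, giving maximum string length 3.
Counting accepting paths from p0 by length: 1 of length 0, 2 of length 1, 2 of length 3. Total 5.

5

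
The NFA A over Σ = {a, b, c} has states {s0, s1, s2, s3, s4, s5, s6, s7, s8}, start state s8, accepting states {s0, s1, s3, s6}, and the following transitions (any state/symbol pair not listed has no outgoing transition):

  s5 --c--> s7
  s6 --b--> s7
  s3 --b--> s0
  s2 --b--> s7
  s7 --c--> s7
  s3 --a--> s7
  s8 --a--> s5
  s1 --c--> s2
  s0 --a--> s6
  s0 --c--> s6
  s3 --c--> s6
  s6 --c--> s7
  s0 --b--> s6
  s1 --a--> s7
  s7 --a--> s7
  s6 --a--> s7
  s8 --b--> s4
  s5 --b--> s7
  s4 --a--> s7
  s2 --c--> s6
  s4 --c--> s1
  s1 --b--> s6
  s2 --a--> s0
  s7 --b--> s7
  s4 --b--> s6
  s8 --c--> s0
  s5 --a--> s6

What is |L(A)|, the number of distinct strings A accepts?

The useful subgraph on states {s0, s1, s2, s4, s5, s6, s8} is acyclic, so L(A) is finite; the longest accepting path visits 6 useful states, giving maximum string length 5.
Counting accepting paths from s8 by length: 1 of length 1, 6 of length 2, 1 of length 3, 2 of length 4, 3 of length 5. Total 13.

13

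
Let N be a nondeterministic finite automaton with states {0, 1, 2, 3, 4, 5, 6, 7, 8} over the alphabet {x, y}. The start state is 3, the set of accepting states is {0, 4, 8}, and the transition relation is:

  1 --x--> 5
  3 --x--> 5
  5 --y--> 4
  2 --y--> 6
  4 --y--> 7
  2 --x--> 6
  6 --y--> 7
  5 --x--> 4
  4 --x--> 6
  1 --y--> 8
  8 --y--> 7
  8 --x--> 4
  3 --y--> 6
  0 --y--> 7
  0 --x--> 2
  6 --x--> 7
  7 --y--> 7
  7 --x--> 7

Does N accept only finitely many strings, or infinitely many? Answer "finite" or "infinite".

The useful states (reachable from 3 and able to reach an accepting state) are {3, 4, 5}.
Restricted to these states the transition graph has no cycle, so every accepting path has bounded length and L is finite.

finite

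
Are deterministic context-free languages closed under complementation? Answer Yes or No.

Yes

A deterministic PDA can be normalised so that it always reads its entire input (no blocking, no infinite ε-loops) and records in its finite control whether it has passed through an accepting state since the last input symbol was consumed; inverting that end-of-input verdict yields a DPDA for the complement.
So the deterministic context-free languages are closed under complement.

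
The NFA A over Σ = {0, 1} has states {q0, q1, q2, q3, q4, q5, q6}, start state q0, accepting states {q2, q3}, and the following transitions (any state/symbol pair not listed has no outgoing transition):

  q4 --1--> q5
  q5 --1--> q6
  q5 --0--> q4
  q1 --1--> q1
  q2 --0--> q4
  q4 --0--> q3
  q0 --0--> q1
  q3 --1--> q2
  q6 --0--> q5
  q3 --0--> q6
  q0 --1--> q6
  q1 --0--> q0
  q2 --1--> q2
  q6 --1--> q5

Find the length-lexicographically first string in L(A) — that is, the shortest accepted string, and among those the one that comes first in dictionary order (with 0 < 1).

A breadth-first search from q0 reaches an accepting state first via the path q0 → q6 → q5 → q4 → q3 on input 1000.
No string of length < 4 is accepted (BFS exhausts all shorter strings without reaching an accepting state), and 1000 is the lexicographically least accepting string of length 4.

1000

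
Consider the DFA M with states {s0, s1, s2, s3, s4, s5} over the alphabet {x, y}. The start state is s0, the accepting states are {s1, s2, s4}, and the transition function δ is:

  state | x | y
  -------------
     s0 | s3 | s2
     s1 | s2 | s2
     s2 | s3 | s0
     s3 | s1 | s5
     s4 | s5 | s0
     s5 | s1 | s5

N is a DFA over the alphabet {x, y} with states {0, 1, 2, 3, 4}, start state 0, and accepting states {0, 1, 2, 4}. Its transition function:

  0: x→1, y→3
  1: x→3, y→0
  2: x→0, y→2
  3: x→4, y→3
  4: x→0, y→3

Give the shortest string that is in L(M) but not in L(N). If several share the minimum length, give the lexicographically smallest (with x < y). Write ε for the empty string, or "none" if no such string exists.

The string y is accepted by M but not by N.
No shorter string lies in the difference, and y is the lexicographically first length-1 string in L(M) \ L(N).

y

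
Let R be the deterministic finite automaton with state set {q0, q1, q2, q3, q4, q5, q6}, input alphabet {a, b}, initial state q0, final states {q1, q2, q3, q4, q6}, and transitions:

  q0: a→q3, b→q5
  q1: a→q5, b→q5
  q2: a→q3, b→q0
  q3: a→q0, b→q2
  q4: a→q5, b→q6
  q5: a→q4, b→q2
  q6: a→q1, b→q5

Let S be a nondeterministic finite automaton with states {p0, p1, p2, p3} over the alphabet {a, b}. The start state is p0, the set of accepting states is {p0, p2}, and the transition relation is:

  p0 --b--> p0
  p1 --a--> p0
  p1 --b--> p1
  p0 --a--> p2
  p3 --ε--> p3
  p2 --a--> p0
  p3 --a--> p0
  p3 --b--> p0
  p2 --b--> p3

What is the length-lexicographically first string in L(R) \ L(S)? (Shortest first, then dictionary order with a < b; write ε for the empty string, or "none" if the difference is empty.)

ab

The string ab is accepted by R but not by S.
No shorter string lies in the difference, and ab is the lexicographically first length-2 string in L(R) \ L(S).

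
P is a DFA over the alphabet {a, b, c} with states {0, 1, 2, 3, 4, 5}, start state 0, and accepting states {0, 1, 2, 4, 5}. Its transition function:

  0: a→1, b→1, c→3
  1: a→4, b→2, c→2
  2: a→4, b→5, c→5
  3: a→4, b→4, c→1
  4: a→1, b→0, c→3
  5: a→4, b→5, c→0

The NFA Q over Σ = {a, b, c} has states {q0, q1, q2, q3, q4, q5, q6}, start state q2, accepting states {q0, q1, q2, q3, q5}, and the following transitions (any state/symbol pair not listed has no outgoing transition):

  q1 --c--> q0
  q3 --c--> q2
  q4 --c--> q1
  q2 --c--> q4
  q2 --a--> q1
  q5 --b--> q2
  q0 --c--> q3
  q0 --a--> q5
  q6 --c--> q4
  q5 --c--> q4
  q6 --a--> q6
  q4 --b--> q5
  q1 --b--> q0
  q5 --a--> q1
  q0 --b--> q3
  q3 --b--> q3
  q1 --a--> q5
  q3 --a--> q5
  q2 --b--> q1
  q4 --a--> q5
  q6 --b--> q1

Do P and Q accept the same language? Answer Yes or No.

Exploring the product automaton P × Q from the start pair (0, q2), following both machines on each input symbol, reaches 6 state pairs: (0, q2), (1, q1), (3, q4), (4, q5), (2, q0), (5, q3).
P accepts in {0, 1, 2, 4, 5} and Q accepts in {q0, q1, q2, q3, q5}. In every reachable pair the two components are either both accepting — (0, q2), (1, q1), (4, q5), (2, q0), (5, q3) — or both non-accepting, so no string is accepted by exactly one of the machines: L(P) \ L(Q) and L(Q) \ L(P) are both empty.
Hence every string is accepted by P iff it is accepted by Q, and the two languages coincide.

Yes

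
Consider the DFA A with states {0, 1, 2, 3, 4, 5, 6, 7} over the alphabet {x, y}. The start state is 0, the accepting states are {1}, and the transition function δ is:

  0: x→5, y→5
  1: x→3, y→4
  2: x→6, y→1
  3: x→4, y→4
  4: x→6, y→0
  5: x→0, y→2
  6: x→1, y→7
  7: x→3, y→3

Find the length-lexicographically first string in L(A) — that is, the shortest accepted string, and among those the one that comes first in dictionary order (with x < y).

A breadth-first search from 0 reaches an accepting state first via the path 0 → 5 → 2 → 1 on input xyy.
No string of length < 3 is accepted (BFS exhausts all shorter strings without reaching an accepting state), and xyy is the lexicographically least accepting string of length 3.

xyy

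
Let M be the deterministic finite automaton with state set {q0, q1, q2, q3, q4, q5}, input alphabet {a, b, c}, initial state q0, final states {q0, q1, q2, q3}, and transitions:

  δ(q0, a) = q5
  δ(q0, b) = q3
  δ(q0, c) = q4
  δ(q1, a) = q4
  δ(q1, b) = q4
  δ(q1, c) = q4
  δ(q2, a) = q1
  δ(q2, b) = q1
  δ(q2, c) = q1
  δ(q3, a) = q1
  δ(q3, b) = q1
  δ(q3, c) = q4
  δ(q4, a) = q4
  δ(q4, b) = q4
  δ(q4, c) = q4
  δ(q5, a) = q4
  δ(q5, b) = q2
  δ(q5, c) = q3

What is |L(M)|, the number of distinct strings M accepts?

The useful subgraph on states {q0, q1, q2, q3, q5} is acyclic, so L(M) is finite; the longest accepting path visits 4 useful states, giving maximum string length 3.
Counting accepting paths from q0 by length: 1 of length 0, 1 of length 1, 4 of length 2, 5 of length 3. Total 11.

11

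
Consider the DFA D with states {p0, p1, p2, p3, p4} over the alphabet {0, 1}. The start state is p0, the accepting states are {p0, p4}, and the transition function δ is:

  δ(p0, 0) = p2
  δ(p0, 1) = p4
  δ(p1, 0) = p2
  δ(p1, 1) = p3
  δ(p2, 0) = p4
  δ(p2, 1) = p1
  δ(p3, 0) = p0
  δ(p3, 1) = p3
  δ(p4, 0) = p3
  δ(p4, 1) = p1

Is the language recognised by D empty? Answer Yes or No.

The empty string ε is accepted: the run p0 ends in the accepting state p0.
Since at least one string is accepted, L(D) is not empty.

No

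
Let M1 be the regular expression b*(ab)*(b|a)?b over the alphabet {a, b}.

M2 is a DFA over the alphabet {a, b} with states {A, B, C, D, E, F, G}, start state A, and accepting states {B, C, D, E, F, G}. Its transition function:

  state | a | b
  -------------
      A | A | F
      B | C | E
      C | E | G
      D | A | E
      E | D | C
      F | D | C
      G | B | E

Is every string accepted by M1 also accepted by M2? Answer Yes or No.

Converting the expression M1 to a DFA (subset construction, then merging equivalent states) gives the minimal DFA with states {r0, r1, r2, r3, r4, r5, r6}, start state r0, accepting states {r2, r4, r5, r6} and transitions r0: a→r1, b→r2; r1: a→r3, b→r4; r2: a→r1, b→r2; r3: a→r3, b→r3; r4: a→r1, b→r5; r5: a→r3, b→r6; r6: a→r3, b→r3.
Exploring the product automaton M1 × M2 from the start pair (r0, A), following both machines on each input symbol, reaches 23 state pairs: (r0, A), (r1, A), (r2, F), (r3, A), (r4, F), (r1, D), (r2, C), (r3, F), (r5, C), (r4, E), (r1, E), (r2, G), (r3, D), (r3, C), (r3, E), (r6, G), (r4, C), (r1, B), (r2, E), (r3, G), (r3, B), (r5, G), (r6, E).
M1 accepts in {r2, r4, r5, r6} and M2 accepts in {B, C, D, E, F, G}. The reachable pairs whose M1-component is accepting are (r2, F), (r4, F), (r2, C), (r5, C), (r4, E), (r2, G), (r6, G), (r4, C), (r2, E), (r5, G), (r6, E); in each of them the M2-component is accepting too, so the product for L(M1) \ L(M2) (M1-component accepting, M2-component rejecting) has no reachable accepting pair and the difference is empty.
Hence every string in L(M1) is also in L(M2).

Yes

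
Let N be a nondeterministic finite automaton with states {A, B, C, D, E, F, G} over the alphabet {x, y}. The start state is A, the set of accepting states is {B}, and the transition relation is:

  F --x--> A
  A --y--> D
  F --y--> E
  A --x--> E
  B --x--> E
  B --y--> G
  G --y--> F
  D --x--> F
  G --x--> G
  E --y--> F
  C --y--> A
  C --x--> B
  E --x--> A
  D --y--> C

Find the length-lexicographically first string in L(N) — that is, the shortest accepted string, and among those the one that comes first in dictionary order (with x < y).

A breadth-first search from A reaches an accepting state first via the path A → D → C → B on input yyx.
No string of length < 3 is accepted (BFS exhausts all shorter strings without reaching an accepting state), and yyx is the lexicographically least accepting string of length 3.

yyx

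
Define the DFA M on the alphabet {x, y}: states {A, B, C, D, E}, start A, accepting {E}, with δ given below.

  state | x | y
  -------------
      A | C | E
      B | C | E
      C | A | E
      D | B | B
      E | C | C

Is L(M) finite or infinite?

State A is reachable from the start and can reach an accepting state, and it lies on the cycle A → C → A.
Traversing that cycle any number of times yields accepted strings of unbounded length, so the language is infinite.

infinite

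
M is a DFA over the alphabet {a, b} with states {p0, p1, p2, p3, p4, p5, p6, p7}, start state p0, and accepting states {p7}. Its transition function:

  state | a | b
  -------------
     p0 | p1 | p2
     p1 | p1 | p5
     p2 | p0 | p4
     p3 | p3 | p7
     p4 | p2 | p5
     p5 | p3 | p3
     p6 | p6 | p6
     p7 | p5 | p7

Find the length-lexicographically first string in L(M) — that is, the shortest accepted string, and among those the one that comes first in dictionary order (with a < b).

A breadth-first search from p0 reaches an accepting state first via the path p0 → p1 → p5 → p3 → p7 on input abab.
No string of length < 4 is accepted (BFS exhausts all shorter strings without reaching an accepting state), and abab is the lexicographically least accepting string of length 4.

abab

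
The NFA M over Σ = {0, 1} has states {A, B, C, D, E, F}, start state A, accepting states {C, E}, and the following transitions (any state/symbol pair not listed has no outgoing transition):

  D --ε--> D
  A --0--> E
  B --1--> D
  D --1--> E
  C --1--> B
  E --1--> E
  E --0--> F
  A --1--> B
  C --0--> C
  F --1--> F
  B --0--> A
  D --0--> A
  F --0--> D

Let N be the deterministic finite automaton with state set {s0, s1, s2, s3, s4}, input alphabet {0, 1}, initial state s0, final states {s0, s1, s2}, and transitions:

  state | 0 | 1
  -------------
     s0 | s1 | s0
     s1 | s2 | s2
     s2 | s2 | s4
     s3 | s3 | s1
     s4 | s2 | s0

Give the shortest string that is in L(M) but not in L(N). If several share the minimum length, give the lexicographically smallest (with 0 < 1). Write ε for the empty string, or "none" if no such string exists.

011

The string 011 is accepted by M but not by N.
No shorter string lies in the difference, and 011 is the lexicographically first length-3 string in L(M) \ L(N).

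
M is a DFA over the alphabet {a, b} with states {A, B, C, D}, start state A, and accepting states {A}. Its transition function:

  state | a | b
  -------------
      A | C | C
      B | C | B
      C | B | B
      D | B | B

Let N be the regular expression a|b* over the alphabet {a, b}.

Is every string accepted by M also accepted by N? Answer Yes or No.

Converting the expression N to a DFA (subset construction, then merging equivalent states) gives the minimal DFA with states {n0, n1, n2, n3}, start state n0, accepting states {n0, n1, n2} and transitions n0: a→n1, b→n2; n1: a→n3, b→n3; n2: a→n3, b→n2; n3: a→n3, b→n3.
Exploring the product automaton M × N from the start pair (A, n0), following both machines on each input symbol, reaches 6 state pairs: (A, n0), (C, n1), (C, n2), (B, n3), (B, n2), (C, n3).
M accepts in {A} and N accepts in {n0, n1, n2}. The reachable pairs whose M-component is accepting are (A, n0); in each of them the N-component is accepting too, so the product for L(M) \ L(N) (M-component accepting, N-component rejecting) has no reachable accepting pair and the difference is empty.
Hence every string in L(M) is also in L(N).

Yes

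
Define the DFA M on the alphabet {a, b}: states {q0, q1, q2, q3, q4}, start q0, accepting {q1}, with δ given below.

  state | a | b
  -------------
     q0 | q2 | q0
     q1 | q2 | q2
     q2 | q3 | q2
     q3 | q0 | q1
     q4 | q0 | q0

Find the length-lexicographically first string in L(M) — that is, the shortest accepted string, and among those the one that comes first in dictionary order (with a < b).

aab

A breadth-first search from q0 reaches an accepting state first via the path q0 → q2 → q3 → q1 on input aab.
No string of length < 3 is accepted (BFS exhausts all shorter strings without reaching an accepting state), and aab is the lexicographically least accepting string of length 3.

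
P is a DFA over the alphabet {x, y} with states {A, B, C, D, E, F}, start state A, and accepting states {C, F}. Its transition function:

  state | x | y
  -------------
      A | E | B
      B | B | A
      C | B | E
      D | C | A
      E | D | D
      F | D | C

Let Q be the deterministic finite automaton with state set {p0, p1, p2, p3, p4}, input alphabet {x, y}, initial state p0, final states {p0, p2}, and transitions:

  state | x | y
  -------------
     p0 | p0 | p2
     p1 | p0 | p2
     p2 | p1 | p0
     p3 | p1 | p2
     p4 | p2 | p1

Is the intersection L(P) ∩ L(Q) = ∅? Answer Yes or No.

No

The string xxx is accepted by both P and Q.
Hence L(P) ∩ L(Q) ≠ ∅.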